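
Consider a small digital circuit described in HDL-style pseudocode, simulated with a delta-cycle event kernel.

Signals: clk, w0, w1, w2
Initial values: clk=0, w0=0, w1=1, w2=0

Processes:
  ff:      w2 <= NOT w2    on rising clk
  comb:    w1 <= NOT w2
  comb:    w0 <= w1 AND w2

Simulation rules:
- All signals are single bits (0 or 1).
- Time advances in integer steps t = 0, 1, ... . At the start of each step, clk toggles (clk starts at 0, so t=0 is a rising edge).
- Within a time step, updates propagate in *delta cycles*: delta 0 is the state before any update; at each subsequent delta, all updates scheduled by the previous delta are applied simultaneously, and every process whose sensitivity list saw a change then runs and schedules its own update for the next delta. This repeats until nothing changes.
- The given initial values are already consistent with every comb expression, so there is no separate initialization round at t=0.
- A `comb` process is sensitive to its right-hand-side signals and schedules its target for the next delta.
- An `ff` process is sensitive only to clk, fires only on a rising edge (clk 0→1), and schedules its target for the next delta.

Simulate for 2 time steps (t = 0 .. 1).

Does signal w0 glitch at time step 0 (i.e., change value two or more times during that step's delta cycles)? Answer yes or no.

yes

[bits: w2,clk,w0,w1]
t=0: Δ0=0001 Δ1=0101 Δ2=1101 Δ3=1110 Δ4=1100 | 4Δ
t=1: Δ0=1100 Δ1=1000 | 1Δ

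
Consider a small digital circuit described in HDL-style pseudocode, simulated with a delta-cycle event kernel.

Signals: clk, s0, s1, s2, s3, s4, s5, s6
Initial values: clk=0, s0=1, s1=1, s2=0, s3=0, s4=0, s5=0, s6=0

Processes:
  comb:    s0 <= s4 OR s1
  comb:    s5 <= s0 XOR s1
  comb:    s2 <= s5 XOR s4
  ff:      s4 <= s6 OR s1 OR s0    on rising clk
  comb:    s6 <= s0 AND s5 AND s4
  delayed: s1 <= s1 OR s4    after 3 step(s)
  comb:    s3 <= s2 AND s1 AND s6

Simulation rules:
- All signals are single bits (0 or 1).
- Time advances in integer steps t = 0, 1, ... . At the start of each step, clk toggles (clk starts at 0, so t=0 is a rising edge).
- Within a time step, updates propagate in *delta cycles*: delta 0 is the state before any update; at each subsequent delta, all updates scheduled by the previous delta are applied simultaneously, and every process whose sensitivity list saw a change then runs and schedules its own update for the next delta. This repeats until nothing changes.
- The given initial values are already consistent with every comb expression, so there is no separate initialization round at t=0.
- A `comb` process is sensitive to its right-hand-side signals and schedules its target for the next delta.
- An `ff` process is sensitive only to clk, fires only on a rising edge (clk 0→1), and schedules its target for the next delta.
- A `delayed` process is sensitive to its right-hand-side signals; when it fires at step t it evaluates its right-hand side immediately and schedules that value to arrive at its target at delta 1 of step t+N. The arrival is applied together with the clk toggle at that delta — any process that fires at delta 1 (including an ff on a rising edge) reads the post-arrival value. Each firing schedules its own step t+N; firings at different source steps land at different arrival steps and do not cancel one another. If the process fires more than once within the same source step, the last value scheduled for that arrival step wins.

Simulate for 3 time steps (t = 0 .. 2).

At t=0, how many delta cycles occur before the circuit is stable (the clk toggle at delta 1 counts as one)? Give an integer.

3

t0.Δ0 s6=0 s2=0 clk=0 s5=0 s1=1 s3=0 s0=1 s4=0
t0.Δ1 s6=0 s2=0 clk=1 s5=0 s1=1 s3=0 s0=1 s4=0
t0.Δ2 s6=0 s2=0 clk=1 s5=0 s1=1 s3=0 s0=1 s4=1
t0.Δ3 s6=0 s2=1 clk=1 s5=0 s1=1 s3=0 s0=1 s4=1
t1.Δ0 s6=0 s2=1 clk=1 s5=0 s1=1 s3=0 s0=1 s4=1
t1.Δ1 s6=0 s2=1 clk=0 s5=0 s1=1 s3=0 s0=1 s4=1
t2.Δ0 s6=0 s2=1 clk=0 s5=0 s1=1 s3=0 s0=1 s4=1
t2.Δ1 s6=0 s2=1 clk=1 s5=0 s1=1 s3=0 s0=1 s4=1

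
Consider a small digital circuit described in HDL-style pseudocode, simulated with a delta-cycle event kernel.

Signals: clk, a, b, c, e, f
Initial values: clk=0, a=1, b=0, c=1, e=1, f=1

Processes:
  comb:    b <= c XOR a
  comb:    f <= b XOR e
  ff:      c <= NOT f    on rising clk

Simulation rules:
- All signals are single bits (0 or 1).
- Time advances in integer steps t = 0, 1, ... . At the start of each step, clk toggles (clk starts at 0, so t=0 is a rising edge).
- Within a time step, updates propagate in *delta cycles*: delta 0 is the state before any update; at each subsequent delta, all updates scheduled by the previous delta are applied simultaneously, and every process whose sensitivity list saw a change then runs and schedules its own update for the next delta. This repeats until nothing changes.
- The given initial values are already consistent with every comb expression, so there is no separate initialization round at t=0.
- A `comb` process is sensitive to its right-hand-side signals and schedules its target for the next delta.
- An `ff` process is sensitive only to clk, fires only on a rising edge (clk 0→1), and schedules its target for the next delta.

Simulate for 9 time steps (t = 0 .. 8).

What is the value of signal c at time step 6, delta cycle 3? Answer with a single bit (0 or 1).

1

[bits: f,clk,e,b,c,a]
t=0: Δ0=101011 Δ1=111011 Δ2=111001 Δ3=111101 Δ4=011101 | 4Δ
t=1: Δ0=011101 Δ1=001101 | 1Δ
t=2: Δ0=001101 Δ1=011101 Δ2=011111 Δ3=011011 Δ4=111011 | 4Δ
t=3: Δ0=111011 Δ1=101011 | 1Δ
t=4: Δ0=101011 Δ1=111011 Δ2=111001 Δ3=111101 Δ4=011101 | 4Δ
t=5: Δ0=011101 Δ1=001101 | 1Δ
t=6: Δ0=001101 Δ1=011101 Δ2=011111 Δ3=011011 Δ4=111011 | 4Δ
t=7: Δ0=111011 Δ1=101011 | 1Δ
t=8: Δ0=101011 Δ1=111011 Δ2=111001 Δ3=111101 Δ4=011101 | 4Δ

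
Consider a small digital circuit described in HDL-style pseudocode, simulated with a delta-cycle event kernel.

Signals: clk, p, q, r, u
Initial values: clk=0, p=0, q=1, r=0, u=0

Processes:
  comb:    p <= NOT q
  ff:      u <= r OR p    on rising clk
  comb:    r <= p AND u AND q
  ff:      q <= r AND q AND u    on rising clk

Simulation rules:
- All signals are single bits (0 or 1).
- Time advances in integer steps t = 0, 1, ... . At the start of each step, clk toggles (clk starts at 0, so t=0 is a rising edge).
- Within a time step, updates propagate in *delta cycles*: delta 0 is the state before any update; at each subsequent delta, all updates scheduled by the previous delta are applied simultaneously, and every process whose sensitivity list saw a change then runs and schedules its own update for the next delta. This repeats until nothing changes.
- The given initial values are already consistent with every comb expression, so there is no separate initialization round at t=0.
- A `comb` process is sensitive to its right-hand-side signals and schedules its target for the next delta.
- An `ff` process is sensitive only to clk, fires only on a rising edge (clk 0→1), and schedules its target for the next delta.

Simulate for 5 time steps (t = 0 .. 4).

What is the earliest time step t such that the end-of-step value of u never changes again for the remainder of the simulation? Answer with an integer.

t0.Δ0 clk=0 r=0 p=0 q=1 u=0
t0.Δ1 clk=1 r=0 p=0 q=1 u=0
t0.Δ2 clk=1 r=0 p=0 q=0 u=0
t0.Δ3 clk=1 r=0 p=1 q=0 u=0
t1.Δ0 clk=1 r=0 p=1 q=0 u=0
t1.Δ1 clk=0 r=0 p=1 q=0 u=0
t2.Δ0 clk=0 r=0 p=1 q=0 u=0
t2.Δ1 clk=1 r=0 p=1 q=0 u=0
t2.Δ2 clk=1 r=0 p=1 q=0 u=1
t3.Δ0 clk=1 r=0 p=1 q=0 u=1
t3.Δ1 clk=0 r=0 p=1 q=0 u=1
t4.Δ0 clk=0 r=0 p=1 q=0 u=1
t4.Δ1 clk=1 r=0 p=1 q=0 u=1

2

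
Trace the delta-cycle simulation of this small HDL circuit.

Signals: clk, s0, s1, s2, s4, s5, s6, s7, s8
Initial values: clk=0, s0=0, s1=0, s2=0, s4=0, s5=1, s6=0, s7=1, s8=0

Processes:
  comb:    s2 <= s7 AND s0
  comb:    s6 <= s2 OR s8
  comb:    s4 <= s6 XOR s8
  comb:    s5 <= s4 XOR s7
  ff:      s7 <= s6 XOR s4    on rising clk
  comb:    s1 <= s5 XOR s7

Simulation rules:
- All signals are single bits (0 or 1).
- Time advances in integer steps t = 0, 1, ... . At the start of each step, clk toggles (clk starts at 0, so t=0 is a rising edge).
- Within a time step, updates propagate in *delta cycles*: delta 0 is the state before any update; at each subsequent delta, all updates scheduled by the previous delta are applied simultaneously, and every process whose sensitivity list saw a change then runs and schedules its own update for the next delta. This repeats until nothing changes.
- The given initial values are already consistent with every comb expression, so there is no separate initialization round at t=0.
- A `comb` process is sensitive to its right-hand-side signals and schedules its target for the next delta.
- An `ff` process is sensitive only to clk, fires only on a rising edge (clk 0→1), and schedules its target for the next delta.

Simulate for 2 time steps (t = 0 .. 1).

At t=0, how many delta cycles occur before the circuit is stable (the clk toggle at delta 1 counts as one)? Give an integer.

[bits: s8,s4,s6,s2,clk,s7,s5,s0,s1]
t=0: Δ0=000001100 Δ1=000011100 Δ2=000010100 Δ3=000010001 Δ4=000010000 | 4Δ
t=1: Δ0=000010000 Δ1=000000000 | 1Δ

4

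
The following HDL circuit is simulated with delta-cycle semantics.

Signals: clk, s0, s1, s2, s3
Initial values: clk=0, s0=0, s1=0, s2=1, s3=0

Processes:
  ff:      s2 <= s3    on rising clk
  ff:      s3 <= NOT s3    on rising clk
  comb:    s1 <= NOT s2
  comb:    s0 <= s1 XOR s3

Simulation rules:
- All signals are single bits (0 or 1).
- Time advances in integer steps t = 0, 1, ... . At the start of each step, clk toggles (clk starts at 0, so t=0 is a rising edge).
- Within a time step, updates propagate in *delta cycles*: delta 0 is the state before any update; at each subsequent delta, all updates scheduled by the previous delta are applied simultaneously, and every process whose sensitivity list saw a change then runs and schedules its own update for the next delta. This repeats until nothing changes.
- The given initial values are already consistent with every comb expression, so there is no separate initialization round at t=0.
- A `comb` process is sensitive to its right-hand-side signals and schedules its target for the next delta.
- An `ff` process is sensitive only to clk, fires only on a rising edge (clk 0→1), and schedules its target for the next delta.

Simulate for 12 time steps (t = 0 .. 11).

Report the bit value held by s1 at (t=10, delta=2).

1

[bits: clk,s2,s0,s3,s1]
t=0: Δ0=01000 Δ1=11000 Δ2=10010 Δ3=10111 Δ4=10011 | 4Δ
t=1: Δ0=10011 Δ1=00011 | 1Δ
t=2: Δ0=00011 Δ1=10011 Δ2=11001 Δ3=11100 Δ4=11000 | 4Δ
t=3: Δ0=11000 Δ1=01000 | 1Δ
t=4: Δ0=01000 Δ1=11000 Δ2=10010 Δ3=10111 Δ4=10011 | 4Δ
t=5: Δ0=10011 Δ1=00011 | 1Δ
t=6: Δ0=00011 Δ1=10011 Δ2=11001 Δ3=11100 Δ4=11000 | 4Δ
t=7: Δ0=11000 Δ1=01000 | 1Δ
t=8: Δ0=01000 Δ1=11000 Δ2=10010 Δ3=10111 Δ4=10011 | 4Δ
t=9: Δ0=10011 Δ1=00011 | 1Δ
t=10: Δ0=00011 Δ1=10011 Δ2=11001 Δ3=11100 Δ4=11000 | 4Δ
t=11: Δ0=11000 Δ1=01000 | 1Δ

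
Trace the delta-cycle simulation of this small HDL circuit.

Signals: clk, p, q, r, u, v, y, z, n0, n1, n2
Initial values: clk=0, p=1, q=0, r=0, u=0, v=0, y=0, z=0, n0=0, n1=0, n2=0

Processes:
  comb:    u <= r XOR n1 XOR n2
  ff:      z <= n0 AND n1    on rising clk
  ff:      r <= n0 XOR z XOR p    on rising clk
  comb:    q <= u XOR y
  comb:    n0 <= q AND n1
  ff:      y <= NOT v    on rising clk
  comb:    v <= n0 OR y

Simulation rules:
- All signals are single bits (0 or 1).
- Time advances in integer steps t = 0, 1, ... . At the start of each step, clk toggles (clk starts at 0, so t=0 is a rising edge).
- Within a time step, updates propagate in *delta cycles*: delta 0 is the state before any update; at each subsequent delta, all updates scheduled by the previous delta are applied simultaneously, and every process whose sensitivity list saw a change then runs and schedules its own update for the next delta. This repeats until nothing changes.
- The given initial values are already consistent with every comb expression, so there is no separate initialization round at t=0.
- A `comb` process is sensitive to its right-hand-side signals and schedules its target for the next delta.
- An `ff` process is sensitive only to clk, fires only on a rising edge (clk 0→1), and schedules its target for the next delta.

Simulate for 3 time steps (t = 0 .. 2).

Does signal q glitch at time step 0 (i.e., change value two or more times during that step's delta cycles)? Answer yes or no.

yes

t0.Δ0 q=0 y=0 u=0 r=0 n2=0 clk=0 z=0 n1=0 p=1 n0=0 v=0
t0.Δ1 q=0 y=0 u=0 r=0 n2=0 clk=1 z=0 n1=0 p=1 n0=0 v=0
t0.Δ2 q=0 y=1 u=0 r=1 n2=0 clk=1 z=0 n1=0 p=1 n0=0 v=0
t0.Δ3 q=1 y=1 u=1 r=1 n2=0 clk=1 z=0 n1=0 p=1 n0=0 v=1
t0.Δ4 q=0 y=1 u=1 r=1 n2=0 clk=1 z=0 n1=0 p=1 n0=0 v=1
t1.Δ0 q=0 y=1 u=1 r=1 n2=0 clk=1 z=0 n1=0 p=1 n0=0 v=1
t1.Δ1 q=0 y=1 u=1 r=1 n2=0 clk=0 z=0 n1=0 p=1 n0=0 v=1
t2.Δ0 q=0 y=1 u=1 r=1 n2=0 clk=0 z=0 n1=0 p=1 n0=0 v=1
t2.Δ1 q=0 y=1 u=1 r=1 n2=0 clk=1 z=0 n1=0 p=1 n0=0 v=1
t2.Δ2 q=0 y=0 u=1 r=1 n2=0 clk=1 z=0 n1=0 p=1 n0=0 v=1
t2.Δ3 q=1 y=0 u=1 r=1 n2=0 clk=1 z=0 n1=0 p=1 n0=0 v=0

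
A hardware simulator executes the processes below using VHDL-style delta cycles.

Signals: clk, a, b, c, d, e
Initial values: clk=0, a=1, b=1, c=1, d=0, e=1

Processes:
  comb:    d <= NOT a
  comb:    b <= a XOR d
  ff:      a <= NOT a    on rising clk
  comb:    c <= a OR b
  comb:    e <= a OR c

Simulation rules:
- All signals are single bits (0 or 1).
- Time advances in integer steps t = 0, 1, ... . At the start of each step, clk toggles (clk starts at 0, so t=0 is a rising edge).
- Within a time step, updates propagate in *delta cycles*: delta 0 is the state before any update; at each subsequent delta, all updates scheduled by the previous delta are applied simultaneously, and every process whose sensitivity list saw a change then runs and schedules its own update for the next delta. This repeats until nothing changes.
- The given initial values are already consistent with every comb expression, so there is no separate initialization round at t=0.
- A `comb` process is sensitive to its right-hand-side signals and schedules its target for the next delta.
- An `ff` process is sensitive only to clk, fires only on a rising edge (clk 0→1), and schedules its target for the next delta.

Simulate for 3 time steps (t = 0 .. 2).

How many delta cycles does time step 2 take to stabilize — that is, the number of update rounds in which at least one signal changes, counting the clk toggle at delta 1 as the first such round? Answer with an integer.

t=0 Δ0: c=1 b=1 a=1 e=1 clk=0 d=0
  Δ1: clk:0→1
  Δ2: a:1→0
  Δ3: b:1→0, d:0→1
  Δ4: c:1→0, b:0→1
  Δ5: c:0→1, e:1→0
  Δ6: e:0→1
  (6Δ to stable)
t=1 Δ0: c=1 b=1 a=0 e=1 clk=1 d=1
  Δ1: clk:1→0
  (1Δ to stable)
t=2 Δ0: c=1 b=1 a=0 e=1 clk=0 d=1
  Δ1: clk:0→1
  Δ2: a:0→1
  Δ3: b:1→0, d:1→0
  Δ4: b:0→1
  (4Δ to stable)

4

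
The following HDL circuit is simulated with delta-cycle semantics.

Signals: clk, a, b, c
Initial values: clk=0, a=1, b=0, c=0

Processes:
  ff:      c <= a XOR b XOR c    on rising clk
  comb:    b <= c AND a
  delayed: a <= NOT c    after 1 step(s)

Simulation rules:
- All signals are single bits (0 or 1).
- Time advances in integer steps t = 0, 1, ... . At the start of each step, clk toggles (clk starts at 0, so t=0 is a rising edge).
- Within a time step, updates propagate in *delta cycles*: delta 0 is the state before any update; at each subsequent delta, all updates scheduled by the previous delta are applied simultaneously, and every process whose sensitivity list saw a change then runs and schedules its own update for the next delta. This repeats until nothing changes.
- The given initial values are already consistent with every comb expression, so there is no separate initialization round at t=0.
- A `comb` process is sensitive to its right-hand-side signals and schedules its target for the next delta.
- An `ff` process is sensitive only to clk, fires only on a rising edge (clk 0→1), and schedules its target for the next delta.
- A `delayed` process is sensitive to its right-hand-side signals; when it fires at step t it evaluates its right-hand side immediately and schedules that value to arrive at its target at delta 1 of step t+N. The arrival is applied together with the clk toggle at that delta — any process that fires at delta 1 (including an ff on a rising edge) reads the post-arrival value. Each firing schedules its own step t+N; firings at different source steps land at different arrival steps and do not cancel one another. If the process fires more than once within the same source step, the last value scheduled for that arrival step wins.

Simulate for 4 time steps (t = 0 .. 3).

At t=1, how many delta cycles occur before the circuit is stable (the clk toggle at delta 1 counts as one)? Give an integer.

t=0 Δ0: clk=0 a=1 b=0 c=0
  Δ1: clk:0→1
  Δ2: c:0→1
  Δ3: b:0→1
  (3Δ to stable)
t=1 Δ0: clk=1 a=1 b=1 c=1
  Δ1: clk:1→0, a:1→0
  Δ2: b:1→0
  (2Δ to stable)
t=2 Δ0: clk=0 a=0 b=0 c=1
  Δ1: clk:0→1
  (1Δ to stable)
t=3 Δ0: clk=1 a=0 b=0 c=1
  Δ1: clk:1→0
  (1Δ to stable)

2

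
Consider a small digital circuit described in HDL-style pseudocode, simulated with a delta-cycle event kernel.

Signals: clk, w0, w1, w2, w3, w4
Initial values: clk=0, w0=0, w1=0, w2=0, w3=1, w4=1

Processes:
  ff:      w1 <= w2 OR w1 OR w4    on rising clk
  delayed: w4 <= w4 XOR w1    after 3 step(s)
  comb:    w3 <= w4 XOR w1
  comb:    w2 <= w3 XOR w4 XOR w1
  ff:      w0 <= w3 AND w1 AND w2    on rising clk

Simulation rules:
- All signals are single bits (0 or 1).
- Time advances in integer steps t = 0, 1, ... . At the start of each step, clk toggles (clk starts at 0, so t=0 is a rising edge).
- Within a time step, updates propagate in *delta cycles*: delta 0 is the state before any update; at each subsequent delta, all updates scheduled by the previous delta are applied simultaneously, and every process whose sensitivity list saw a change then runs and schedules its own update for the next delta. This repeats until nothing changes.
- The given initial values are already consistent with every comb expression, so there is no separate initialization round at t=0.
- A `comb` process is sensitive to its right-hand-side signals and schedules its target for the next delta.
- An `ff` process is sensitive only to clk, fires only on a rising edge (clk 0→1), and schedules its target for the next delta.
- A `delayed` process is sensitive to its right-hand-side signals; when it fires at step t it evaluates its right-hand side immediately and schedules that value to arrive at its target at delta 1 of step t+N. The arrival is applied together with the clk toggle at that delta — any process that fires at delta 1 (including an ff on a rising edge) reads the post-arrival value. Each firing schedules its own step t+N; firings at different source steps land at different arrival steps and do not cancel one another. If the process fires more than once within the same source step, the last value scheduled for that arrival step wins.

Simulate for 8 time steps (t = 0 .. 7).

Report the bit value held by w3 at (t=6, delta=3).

0

t=0 Δ0: w2=0 w4=1 clk=0 w0=0 w3=1 w1=0
  Δ1: clk:0→1
  Δ2: w1:0→1
  Δ3: w2:0→1, w3:1→0
  Δ4: w2:1→0
  (4Δ to stable)
t=1 Δ0: w2=0 w4=1 clk=1 w0=0 w3=0 w1=1
  Δ1: clk:1→0
  (1Δ to stable)
t=2 Δ0: w2=0 w4=1 clk=0 w0=0 w3=0 w1=1
  Δ1: clk:0→1
  (1Δ to stable)
t=3 Δ0: w2=0 w4=1 clk=1 w0=0 w3=0 w1=1
  Δ1: w4:1→0, clk:1→0
  Δ2: w2:0→1, w3:0→1
  Δ3: w2:1→0
  (3Δ to stable)
t=4 Δ0: w2=0 w4=0 clk=0 w0=0 w3=1 w1=1
  Δ1: clk:0→1
  (1Δ to stable)
t=5 Δ0: w2=0 w4=0 clk=1 w0=0 w3=1 w1=1
  Δ1: clk:1→0
  (1Δ to stable)
t=6 Δ0: w2=0 w4=0 clk=0 w0=0 w3=1 w1=1
  Δ1: w4:0→1, clk:0→1
  Δ2: w2:0→1, w3:1→0
  Δ3: w2:1→0
  (3Δ to stable)
t=7 Δ0: w2=0 w4=1 clk=1 w0=0 w3=0 w1=1
  Δ1: clk:1→0
  (1Δ to stable)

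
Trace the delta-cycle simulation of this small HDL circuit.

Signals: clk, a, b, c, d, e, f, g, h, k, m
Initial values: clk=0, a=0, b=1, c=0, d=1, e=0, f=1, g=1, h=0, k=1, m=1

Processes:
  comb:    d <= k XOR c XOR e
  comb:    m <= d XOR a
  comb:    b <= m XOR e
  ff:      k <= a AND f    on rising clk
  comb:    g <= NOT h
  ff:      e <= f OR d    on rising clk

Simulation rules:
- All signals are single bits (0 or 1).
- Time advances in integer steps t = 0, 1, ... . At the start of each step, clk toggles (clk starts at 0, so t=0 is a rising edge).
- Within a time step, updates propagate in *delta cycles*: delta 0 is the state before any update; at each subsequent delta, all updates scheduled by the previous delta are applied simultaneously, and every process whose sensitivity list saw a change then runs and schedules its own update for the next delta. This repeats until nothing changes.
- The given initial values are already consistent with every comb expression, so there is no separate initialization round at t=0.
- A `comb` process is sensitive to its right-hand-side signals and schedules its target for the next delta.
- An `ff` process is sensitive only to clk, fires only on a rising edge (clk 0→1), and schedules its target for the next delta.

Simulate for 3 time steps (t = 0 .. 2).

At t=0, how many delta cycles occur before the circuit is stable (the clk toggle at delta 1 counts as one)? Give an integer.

t=0 Δ0: m=1 k=1 d=1 h=0 f=1 g=1 c=0 b=1 e=0 a=0 clk=0
  Δ1: clk:0→1
  Δ2: k:1→0, e:0→1
  Δ3: b:1→0
  (3Δ to stable)
t=1 Δ0: m=1 k=0 d=1 h=0 f=1 g=1 c=0 b=0 e=1 a=0 clk=1
  Δ1: clk:1→0
  (1Δ to stable)
t=2 Δ0: m=1 k=0 d=1 h=0 f=1 g=1 c=0 b=0 e=1 a=0 clk=0
  Δ1: clk:0→1
  (1Δ to stable)

3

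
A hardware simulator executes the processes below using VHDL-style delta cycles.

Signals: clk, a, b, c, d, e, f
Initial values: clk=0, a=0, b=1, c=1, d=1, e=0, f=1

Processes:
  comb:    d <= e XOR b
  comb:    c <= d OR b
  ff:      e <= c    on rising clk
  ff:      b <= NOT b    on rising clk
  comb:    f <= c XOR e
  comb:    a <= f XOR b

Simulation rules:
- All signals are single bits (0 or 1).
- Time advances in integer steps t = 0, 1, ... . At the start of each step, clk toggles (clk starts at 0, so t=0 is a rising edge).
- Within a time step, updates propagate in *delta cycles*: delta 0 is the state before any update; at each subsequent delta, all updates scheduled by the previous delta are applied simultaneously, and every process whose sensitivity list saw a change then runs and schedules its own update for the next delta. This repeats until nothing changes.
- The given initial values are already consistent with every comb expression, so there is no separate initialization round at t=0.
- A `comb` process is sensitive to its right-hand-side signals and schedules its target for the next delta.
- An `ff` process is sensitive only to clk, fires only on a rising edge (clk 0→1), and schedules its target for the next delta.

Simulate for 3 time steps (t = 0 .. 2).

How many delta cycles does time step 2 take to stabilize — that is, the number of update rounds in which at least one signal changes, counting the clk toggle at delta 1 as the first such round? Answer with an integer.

[bits: c,e,b,clk,f,a,d]
t=0: Δ0=1010101 Δ1=1011101 Δ2=1101101 Δ3=1101011 Δ4=1101001 | 4Δ
t=1: Δ0=1101001 Δ1=1100001 | 1Δ
t=2: Δ0=1100001 Δ1=1101001 Δ2=1111001 Δ3=1111010 | 3Δ

3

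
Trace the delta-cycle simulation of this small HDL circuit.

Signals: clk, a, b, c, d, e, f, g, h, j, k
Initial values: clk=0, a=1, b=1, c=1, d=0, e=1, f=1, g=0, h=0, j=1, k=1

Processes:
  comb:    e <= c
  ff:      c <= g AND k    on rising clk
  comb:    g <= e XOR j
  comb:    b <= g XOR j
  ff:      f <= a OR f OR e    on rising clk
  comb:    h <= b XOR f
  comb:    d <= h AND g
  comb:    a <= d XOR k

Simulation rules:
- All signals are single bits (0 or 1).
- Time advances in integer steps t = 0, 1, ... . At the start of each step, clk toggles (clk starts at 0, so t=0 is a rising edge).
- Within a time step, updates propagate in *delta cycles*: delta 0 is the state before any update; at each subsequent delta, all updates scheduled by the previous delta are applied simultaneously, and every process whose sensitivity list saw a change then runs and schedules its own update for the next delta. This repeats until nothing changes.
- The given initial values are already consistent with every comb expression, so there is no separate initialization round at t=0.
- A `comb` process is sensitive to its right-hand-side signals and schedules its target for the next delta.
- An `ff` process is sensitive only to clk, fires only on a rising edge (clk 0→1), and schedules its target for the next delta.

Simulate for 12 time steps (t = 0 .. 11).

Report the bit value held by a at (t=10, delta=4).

[bits: e,a,j,c,f,h,g,d,k,clk,b]
t=0: Δ0=11111000101 Δ1=11111000111 Δ2=11101000111 Δ3=01101000111 Δ4=01101010111 Δ5=01101010110 Δ6=01101110110 Δ7=01101111110 Δ8=00101111110 | 8Δ
t=1: Δ0=00101111110 Δ1=00101111100 | 1Δ
t=2: Δ0=00101111100 Δ1=00101111110 Δ2=00111111110 Δ3=10111111110 Δ4=10111101110 Δ5=10111100111 Δ6=11111000111 | 6Δ
t=3: Δ0=11111000111 Δ1=11111000101 | 1Δ
t=4: Δ0=11111000101 Δ1=11111000111 Δ2=11101000111 Δ3=01101000111 Δ4=01101010111 Δ5=01101010110 Δ6=01101110110 Δ7=01101111110 Δ8=00101111110 | 8Δ
t=5: Δ0=00101111110 Δ1=00101111100 | 1Δ
t=6: Δ0=00101111100 Δ1=00101111110 Δ2=00111111110 Δ3=10111111110 Δ4=10111101110 Δ5=10111100111 Δ6=11111000111 | 6Δ
t=7: Δ0=11111000111 Δ1=11111000101 | 1Δ
t=8: Δ0=11111000101 Δ1=11111000111 Δ2=11101000111 Δ3=01101000111 Δ4=01101010111 Δ5=01101010110 Δ6=01101110110 Δ7=01101111110 Δ8=00101111110 | 8Δ
t=9: Δ0=00101111110 Δ1=00101111100 | 1Δ
t=10: Δ0=00101111100 Δ1=00101111110 Δ2=00111111110 Δ3=10111111110 Δ4=10111101110 Δ5=10111100111 Δ6=11111000111 | 6Δ
t=11: Δ0=11111000111 Δ1=11111000101 | 1Δ

0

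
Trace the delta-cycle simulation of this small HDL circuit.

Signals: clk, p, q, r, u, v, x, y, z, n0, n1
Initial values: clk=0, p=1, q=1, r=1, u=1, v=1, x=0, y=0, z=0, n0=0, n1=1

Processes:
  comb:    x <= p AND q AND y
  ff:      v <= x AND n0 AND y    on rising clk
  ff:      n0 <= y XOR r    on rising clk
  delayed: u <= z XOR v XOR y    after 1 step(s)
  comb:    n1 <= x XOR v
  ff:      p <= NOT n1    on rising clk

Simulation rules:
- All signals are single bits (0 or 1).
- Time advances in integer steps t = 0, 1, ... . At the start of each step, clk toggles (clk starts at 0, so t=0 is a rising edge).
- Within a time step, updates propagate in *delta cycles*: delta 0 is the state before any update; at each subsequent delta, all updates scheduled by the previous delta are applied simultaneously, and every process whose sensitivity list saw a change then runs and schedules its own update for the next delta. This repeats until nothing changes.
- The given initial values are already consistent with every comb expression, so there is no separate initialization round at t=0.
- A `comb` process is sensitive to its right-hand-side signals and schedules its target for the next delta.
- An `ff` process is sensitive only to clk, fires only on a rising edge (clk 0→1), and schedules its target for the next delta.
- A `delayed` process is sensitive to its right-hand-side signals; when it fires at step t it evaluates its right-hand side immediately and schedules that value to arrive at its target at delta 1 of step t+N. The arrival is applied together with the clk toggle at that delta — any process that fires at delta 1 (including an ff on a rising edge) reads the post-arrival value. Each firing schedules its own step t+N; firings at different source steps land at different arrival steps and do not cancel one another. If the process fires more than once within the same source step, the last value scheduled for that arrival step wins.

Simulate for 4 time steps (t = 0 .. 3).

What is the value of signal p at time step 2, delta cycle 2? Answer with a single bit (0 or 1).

1

t0.Δ0 r=1 u=1 z=0 p=1 x=0 y=0 n1=1 v=1 n0=0 q=1 clk=0
t0.Δ1 r=1 u=1 z=0 p=1 x=0 y=0 n1=1 v=1 n0=0 q=1 clk=1
t0.Δ2 r=1 u=1 z=0 p=0 x=0 y=0 n1=1 v=0 n0=1 q=1 clk=1
t0.Δ3 r=1 u=1 z=0 p=0 x=0 y=0 n1=0 v=0 n0=1 q=1 clk=1
t1.Δ0 r=1 u=1 z=0 p=0 x=0 y=0 n1=0 v=0 n0=1 q=1 clk=1
t1.Δ1 r=1 u=0 z=0 p=0 x=0 y=0 n1=0 v=0 n0=1 q=1 clk=0
t2.Δ0 r=1 u=0 z=0 p=0 x=0 y=0 n1=0 v=0 n0=1 q=1 clk=0
t2.Δ1 r=1 u=0 z=0 p=0 x=0 y=0 n1=0 v=0 n0=1 q=1 clk=1
t2.Δ2 r=1 u=0 z=0 p=1 x=0 y=0 n1=0 v=0 n0=1 q=1 clk=1
t3.Δ0 r=1 u=0 z=0 p=1 x=0 y=0 n1=0 v=0 n0=1 q=1 clk=1
t3.Δ1 r=1 u=0 z=0 p=1 x=0 y=0 n1=0 v=0 n0=1 q=1 clk=0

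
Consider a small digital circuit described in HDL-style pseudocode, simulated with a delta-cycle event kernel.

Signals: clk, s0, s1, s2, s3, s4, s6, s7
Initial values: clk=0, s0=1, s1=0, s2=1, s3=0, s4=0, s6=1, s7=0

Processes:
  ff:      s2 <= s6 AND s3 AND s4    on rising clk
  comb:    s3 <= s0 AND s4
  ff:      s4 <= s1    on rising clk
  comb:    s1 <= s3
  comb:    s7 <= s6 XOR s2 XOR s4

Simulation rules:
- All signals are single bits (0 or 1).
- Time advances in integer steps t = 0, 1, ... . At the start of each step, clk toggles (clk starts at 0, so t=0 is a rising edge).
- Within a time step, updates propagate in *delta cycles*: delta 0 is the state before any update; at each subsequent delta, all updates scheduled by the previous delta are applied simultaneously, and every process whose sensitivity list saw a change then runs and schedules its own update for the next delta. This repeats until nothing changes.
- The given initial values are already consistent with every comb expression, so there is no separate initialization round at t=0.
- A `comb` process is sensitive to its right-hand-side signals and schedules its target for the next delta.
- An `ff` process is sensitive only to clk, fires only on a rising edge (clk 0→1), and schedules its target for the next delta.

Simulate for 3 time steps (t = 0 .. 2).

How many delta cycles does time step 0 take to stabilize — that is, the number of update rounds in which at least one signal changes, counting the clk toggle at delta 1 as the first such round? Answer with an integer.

3

t=0 Δ0: s6=1 s1=0 s0=1 s4=0 s3=0 clk=0 s2=1 s7=0
  Δ1: clk:0→1
  Δ2: s2:1→0
  Δ3: s7:0→1
  (3Δ to stable)
t=1 Δ0: s6=1 s1=0 s0=1 s4=0 s3=0 clk=1 s2=0 s7=1
  Δ1: clk:1→0
  (1Δ to stable)
t=2 Δ0: s6=1 s1=0 s0=1 s4=0 s3=0 clk=0 s2=0 s7=1
  Δ1: clk:0→1
  (1Δ to stable)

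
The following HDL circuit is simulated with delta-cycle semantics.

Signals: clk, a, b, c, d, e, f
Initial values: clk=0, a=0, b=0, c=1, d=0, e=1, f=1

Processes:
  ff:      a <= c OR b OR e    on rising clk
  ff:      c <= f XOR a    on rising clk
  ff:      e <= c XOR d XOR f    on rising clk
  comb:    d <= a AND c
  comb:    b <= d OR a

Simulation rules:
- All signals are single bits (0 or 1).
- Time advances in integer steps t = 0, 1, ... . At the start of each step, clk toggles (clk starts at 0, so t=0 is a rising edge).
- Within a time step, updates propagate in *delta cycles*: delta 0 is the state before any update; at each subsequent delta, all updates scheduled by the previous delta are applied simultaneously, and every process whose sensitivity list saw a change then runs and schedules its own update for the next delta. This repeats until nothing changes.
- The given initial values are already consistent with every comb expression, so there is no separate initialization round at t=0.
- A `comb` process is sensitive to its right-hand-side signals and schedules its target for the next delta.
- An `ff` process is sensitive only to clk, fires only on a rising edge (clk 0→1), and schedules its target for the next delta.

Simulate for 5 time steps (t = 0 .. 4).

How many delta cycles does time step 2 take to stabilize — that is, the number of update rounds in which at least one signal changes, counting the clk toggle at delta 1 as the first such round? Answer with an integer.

3

[bits: f,clk,d,e,b,c,a]
t=0: Δ0=1001010 Δ1=1101010 Δ2=1100011 Δ3=1110111 | 3Δ
t=1: Δ0=1110111 Δ1=1010111 | 1Δ
t=2: Δ0=1010111 Δ1=1110111 Δ2=1111101 Δ3=1101101 | 3Δ
t=3: Δ0=1101101 Δ1=1001101 | 1Δ
t=4: Δ0=1001101 Δ1=1101101 | 1Δ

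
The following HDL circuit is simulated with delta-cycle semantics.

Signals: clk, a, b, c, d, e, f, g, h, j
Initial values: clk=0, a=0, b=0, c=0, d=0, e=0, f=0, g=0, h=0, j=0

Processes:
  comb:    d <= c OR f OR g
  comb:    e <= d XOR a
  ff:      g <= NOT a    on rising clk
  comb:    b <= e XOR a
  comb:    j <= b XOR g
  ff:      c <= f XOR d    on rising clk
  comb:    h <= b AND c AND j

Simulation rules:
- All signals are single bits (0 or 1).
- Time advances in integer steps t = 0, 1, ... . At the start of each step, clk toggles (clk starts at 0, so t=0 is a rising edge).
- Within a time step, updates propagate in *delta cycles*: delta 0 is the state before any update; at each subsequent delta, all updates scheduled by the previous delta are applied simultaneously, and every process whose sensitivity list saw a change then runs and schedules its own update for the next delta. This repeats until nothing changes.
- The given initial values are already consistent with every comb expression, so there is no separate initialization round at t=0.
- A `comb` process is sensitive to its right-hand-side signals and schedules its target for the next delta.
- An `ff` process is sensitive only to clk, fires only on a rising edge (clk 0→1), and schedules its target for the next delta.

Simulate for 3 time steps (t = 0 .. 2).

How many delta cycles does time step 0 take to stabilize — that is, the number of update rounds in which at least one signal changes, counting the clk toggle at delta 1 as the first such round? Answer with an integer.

t=0 Δ0: c=0 e=0 g=0 d=0 a=0 j=0 f=0 clk=0 h=0 b=0
  Δ1: clk:0→1
  Δ2: g:0→1
  Δ3: d:0→1, j:0→1
  Δ4: e:0→1
  Δ5: b:0→1
  Δ6: j:1→0
  (6Δ to stable)
t=1 Δ0: c=0 e=1 g=1 d=1 a=0 j=0 f=0 clk=1 h=0 b=1
  Δ1: clk:1→0
  (1Δ to stable)
t=2 Δ0: c=0 e=1 g=1 d=1 a=0 j=0 f=0 clk=0 h=0 b=1
  Δ1: clk:0→1
  Δ2: c:0→1
  (2Δ to stable)

6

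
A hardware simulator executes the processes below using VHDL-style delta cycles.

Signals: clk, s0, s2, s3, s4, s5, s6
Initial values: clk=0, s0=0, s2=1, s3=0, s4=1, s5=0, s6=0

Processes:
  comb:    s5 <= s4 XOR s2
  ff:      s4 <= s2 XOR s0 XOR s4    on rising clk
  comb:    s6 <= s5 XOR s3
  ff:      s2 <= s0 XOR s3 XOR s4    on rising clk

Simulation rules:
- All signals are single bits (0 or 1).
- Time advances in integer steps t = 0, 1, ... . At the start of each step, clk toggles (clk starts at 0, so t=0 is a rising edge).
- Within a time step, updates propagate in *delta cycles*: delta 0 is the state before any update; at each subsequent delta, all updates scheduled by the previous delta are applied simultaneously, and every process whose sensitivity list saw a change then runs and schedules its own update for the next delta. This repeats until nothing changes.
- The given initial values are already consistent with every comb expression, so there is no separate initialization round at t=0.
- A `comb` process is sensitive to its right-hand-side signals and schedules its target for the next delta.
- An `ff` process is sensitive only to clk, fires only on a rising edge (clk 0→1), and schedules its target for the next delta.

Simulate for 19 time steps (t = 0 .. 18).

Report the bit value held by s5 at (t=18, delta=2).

[bits: s6,s0,s3,s5,s2,clk,s4]
t=0: Δ0=0000101 Δ1=0000111 Δ2=0000110 Δ3=0001110 Δ4=1001110 | 4Δ
t=1: Δ0=1001110 Δ1=1001100 | 1Δ
t=2: Δ0=1001100 Δ1=1001110 Δ2=1001011 | 2Δ
t=3: Δ0=1001011 Δ1=1001001 | 1Δ
t=4: Δ0=1001001 Δ1=1001011 Δ2=1001111 Δ3=1000111 Δ4=0000111 | 4Δ
t=5: Δ0=0000111 Δ1=0000101 | 1Δ
t=6: Δ0=0000101 Δ1=0000111 Δ2=0000110 Δ3=0001110 Δ4=1001110 | 4Δ
t=7: Δ0=1001110 Δ1=1001100 | 1Δ
t=8: Δ0=1001100 Δ1=1001110 Δ2=1001011 | 2Δ
t=9: Δ0=1001011 Δ1=1001001 | 1Δ
t=10: Δ0=1001001 Δ1=1001011 Δ2=1001111 Δ3=1000111 Δ4=0000111 | 4Δ
t=11: Δ0=0000111 Δ1=0000101 | 1Δ
t=12: Δ0=0000101 Δ1=0000111 Δ2=0000110 Δ3=0001110 Δ4=1001110 | 4Δ
t=13: Δ0=1001110 Δ1=1001100 | 1Δ
t=14: Δ0=1001100 Δ1=1001110 Δ2=1001011 | 2Δ
t=15: Δ0=1001011 Δ1=1001001 | 1Δ
t=16: Δ0=1001001 Δ1=1001011 Δ2=1001111 Δ3=1000111 Δ4=0000111 | 4Δ
t=17: Δ0=0000111 Δ1=0000101 | 1Δ
t=18: Δ0=0000101 Δ1=0000111 Δ2=0000110 Δ3=0001110 Δ4=1001110 | 4Δ

0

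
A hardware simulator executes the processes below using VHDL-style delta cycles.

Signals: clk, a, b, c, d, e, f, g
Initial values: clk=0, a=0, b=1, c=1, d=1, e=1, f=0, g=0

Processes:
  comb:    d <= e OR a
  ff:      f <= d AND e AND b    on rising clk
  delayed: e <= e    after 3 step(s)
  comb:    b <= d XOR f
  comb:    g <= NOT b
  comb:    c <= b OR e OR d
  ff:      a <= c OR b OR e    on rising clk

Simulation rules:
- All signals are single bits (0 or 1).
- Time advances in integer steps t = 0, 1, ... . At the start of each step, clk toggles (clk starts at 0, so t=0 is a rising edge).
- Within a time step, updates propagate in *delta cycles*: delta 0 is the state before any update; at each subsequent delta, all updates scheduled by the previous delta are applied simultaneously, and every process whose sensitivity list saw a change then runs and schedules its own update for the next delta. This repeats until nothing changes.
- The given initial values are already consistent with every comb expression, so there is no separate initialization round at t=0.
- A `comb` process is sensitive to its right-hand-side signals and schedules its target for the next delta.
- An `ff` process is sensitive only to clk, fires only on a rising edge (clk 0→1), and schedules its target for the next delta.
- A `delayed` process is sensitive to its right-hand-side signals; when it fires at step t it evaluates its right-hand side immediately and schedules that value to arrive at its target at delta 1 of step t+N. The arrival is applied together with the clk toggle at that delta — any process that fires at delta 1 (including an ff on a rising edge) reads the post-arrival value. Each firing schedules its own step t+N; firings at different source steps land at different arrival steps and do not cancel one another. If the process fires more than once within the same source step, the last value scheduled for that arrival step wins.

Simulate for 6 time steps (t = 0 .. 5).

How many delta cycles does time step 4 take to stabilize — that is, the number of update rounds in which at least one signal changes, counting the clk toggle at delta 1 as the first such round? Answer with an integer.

t0.Δ0 c=1 clk=0 d=1 f=0 e=1 a=0 g=0 b=1
t0.Δ1 c=1 clk=1 d=1 f=0 e=1 a=0 g=0 b=1
t0.Δ2 c=1 clk=1 d=1 f=1 e=1 a=1 g=0 b=1
t0.Δ3 c=1 clk=1 d=1 f=1 e=1 a=1 g=0 b=0
t0.Δ4 c=1 clk=1 d=1 f=1 e=1 a=1 g=1 b=0
t1.Δ0 c=1 clk=1 d=1 f=1 e=1 a=1 g=1 b=0
t1.Δ1 c=1 clk=0 d=1 f=1 e=1 a=1 g=1 b=0
t2.Δ0 c=1 clk=0 d=1 f=1 e=1 a=1 g=1 b=0
t2.Δ1 c=1 clk=1 d=1 f=1 e=1 a=1 g=1 b=0
t2.Δ2 c=1 clk=1 d=1 f=0 e=1 a=1 g=1 b=0
t2.Δ3 c=1 clk=1 d=1 f=0 e=1 a=1 g=1 b=1
t2.Δ4 c=1 clk=1 d=1 f=0 e=1 a=1 g=0 b=1
t3.Δ0 c=1 clk=1 d=1 f=0 e=1 a=1 g=0 b=1
t3.Δ1 c=1 clk=0 d=1 f=0 e=1 a=1 g=0 b=1
t4.Δ0 c=1 clk=0 d=1 f=0 e=1 a=1 g=0 b=1
t4.Δ1 c=1 clk=1 d=1 f=0 e=1 a=1 g=0 b=1
t4.Δ2 c=1 clk=1 d=1 f=1 e=1 a=1 g=0 b=1
t4.Δ3 c=1 clk=1 d=1 f=1 e=1 a=1 g=0 b=0
t4.Δ4 c=1 clk=1 d=1 f=1 e=1 a=1 g=1 b=0
t5.Δ0 c=1 clk=1 d=1 f=1 e=1 a=1 g=1 b=0
t5.Δ1 c=1 clk=0 d=1 f=1 e=1 a=1 g=1 b=0

4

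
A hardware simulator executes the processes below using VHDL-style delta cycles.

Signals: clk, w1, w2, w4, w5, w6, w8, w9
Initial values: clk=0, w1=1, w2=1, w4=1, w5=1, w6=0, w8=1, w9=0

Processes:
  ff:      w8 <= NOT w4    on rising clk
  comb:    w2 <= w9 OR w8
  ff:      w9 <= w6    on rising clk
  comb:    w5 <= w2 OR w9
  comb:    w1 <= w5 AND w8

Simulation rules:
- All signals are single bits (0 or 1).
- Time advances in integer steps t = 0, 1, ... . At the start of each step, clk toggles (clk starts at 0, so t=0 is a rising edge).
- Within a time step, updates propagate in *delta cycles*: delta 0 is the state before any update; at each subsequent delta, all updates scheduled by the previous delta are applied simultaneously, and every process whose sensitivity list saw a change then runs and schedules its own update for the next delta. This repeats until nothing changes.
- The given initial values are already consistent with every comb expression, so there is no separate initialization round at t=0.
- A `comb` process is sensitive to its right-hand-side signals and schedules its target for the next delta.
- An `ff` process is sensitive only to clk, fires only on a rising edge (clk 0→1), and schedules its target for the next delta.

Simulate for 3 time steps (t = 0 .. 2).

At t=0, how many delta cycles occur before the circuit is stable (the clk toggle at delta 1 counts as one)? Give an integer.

t0.Δ0 w1=1 w8=1 w6=0 clk=0 w9=0 w5=1 w4=1 w2=1
t0.Δ1 w1=1 w8=1 w6=0 clk=1 w9=0 w5=1 w4=1 w2=1
t0.Δ2 w1=1 w8=0 w6=0 clk=1 w9=0 w5=1 w4=1 w2=1
t0.Δ3 w1=0 w8=0 w6=0 clk=1 w9=0 w5=1 w4=1 w2=0
t0.Δ4 w1=0 w8=0 w6=0 clk=1 w9=0 w5=0 w4=1 w2=0
t1.Δ0 w1=0 w8=0 w6=0 clk=1 w9=0 w5=0 w4=1 w2=0
t1.Δ1 w1=0 w8=0 w6=0 clk=0 w9=0 w5=0 w4=1 w2=0
t2.Δ0 w1=0 w8=0 w6=0 clk=0 w9=0 w5=0 w4=1 w2=0
t2.Δ1 w1=0 w8=0 w6=0 clk=1 w9=0 w5=0 w4=1 w2=0

4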